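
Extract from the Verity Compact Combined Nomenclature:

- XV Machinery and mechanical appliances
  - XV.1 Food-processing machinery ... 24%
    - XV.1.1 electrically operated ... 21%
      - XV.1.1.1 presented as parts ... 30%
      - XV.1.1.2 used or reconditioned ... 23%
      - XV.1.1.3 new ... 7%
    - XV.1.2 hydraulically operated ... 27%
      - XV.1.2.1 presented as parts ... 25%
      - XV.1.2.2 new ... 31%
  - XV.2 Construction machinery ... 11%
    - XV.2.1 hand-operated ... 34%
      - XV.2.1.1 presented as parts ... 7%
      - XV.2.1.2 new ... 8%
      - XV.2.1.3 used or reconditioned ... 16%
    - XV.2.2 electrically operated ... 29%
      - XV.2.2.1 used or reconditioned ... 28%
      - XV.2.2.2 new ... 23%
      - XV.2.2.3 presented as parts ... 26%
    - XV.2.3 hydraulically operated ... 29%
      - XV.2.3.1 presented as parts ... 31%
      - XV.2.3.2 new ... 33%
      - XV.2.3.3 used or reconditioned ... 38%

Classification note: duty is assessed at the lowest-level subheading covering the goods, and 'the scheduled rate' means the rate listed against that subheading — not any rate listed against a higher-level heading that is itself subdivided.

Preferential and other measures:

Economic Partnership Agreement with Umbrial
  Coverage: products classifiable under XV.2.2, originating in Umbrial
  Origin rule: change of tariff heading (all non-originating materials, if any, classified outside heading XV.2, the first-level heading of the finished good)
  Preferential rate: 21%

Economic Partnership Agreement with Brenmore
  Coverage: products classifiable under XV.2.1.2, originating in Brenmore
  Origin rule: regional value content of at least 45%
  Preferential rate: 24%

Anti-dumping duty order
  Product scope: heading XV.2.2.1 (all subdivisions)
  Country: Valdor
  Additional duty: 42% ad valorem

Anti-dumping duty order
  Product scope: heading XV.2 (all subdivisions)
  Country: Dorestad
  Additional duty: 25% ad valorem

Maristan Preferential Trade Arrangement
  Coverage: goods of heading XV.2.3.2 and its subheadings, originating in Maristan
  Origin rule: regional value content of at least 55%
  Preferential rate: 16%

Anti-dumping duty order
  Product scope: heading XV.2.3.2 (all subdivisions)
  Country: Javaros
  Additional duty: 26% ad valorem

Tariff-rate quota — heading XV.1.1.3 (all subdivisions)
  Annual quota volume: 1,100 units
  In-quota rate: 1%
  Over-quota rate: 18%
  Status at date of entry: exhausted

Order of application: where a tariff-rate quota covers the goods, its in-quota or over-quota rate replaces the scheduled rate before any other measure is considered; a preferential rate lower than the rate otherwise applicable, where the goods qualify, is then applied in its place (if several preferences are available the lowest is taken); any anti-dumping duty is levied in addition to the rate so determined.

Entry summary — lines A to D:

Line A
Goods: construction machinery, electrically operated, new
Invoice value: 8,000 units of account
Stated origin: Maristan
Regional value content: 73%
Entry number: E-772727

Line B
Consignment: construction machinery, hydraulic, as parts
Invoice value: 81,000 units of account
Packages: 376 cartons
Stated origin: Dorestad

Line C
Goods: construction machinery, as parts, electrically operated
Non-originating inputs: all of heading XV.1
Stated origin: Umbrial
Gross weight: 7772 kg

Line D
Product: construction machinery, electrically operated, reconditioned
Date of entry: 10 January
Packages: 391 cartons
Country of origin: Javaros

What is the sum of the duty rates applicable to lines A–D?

Line A: construction → XV.2; electrically operated → XV.2.2; new → XV.2.2.2. Scheduled 23%. Maristan agreement on XV.2.3.2: XV.2.2.2 not covered. → 23%.
Line B: construction → XV.2; hydraulic → XV.2.3; as parts → XV.2.3.1. Scheduled 31%. anti-dumping (Dorestad, XV.2): +25%; total 31% + 25% = 56%. → 56%.
Line C: construction → XV.2; electrically operated → XV.2.2; as parts → XV.2.2.3. Scheduled 26%. Umbrial agreement on XV.2.2: CTH met → 21% available; preferential 21%. → 21%.
Line D: construction → XV.2; electrically operated → XV.2.2; reconditioned → XV.2.2.1. Scheduled 28%. No special measure applies. → 28%.
Sum: 23% + 56% + 21% + 28% = 128%.

128%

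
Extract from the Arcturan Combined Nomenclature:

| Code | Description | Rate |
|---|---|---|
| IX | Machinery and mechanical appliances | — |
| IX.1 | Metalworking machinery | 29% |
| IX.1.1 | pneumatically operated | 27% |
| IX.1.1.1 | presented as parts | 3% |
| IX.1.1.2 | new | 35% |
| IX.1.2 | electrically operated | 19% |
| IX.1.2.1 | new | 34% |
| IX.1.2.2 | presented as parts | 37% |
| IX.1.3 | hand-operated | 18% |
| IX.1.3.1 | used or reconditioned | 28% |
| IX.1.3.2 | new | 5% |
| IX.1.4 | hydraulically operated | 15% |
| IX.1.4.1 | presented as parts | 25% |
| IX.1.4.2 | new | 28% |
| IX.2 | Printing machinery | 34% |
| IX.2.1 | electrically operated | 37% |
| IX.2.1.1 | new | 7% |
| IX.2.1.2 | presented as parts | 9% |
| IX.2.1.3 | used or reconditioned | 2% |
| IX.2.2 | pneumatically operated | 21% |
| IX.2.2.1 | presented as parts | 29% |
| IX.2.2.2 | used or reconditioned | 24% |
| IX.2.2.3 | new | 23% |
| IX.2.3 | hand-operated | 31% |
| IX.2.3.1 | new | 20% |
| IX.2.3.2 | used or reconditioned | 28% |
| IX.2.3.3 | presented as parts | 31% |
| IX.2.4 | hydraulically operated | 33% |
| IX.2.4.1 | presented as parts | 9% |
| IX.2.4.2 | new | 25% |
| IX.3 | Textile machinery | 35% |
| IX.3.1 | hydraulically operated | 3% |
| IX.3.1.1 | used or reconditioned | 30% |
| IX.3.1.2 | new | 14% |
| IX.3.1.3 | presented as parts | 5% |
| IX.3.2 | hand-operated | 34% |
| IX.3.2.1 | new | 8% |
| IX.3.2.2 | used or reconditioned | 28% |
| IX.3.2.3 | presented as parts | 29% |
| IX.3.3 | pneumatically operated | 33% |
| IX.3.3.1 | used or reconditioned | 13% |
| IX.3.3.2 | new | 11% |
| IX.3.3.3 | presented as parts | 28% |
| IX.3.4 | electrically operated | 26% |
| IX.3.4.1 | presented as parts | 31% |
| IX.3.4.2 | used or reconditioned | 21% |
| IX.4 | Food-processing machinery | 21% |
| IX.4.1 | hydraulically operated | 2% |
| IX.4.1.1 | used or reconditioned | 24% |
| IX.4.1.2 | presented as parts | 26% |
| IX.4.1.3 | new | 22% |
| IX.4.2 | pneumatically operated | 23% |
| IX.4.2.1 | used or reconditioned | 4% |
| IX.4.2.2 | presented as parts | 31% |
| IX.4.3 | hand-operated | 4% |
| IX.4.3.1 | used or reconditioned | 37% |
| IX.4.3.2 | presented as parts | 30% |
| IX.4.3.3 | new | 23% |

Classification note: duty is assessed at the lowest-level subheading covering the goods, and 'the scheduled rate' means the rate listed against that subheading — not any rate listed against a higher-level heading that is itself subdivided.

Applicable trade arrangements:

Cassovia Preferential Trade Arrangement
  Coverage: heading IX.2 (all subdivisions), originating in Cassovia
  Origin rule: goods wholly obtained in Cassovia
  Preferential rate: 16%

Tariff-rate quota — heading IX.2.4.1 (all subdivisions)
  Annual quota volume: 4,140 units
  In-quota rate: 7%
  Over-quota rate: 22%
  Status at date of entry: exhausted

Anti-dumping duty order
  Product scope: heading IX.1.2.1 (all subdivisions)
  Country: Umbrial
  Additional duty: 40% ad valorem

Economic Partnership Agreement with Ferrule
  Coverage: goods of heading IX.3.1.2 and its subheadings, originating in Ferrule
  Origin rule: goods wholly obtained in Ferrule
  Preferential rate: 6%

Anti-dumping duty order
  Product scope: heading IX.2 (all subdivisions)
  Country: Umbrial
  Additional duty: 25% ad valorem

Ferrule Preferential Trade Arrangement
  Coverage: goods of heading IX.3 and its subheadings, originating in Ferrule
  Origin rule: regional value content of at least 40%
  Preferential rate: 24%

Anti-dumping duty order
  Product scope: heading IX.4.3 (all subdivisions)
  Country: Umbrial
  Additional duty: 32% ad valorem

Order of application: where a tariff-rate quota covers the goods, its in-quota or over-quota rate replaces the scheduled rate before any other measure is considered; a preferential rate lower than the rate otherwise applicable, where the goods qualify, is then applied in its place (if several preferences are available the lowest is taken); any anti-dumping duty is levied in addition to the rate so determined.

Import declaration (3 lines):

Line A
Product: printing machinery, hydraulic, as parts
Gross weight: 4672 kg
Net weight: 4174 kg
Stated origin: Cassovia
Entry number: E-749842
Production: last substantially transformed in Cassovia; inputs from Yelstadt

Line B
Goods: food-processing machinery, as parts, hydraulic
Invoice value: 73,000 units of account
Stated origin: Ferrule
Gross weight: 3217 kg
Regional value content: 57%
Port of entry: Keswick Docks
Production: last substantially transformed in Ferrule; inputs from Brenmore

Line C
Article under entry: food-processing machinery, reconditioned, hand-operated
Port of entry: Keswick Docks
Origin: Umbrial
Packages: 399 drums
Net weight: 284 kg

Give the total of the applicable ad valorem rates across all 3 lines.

Line A: printing → IX.2; hydraulic → IX.2.4; as parts → IX.2.4.1. Scheduled 9%. quota on IX.2.4.1 exhausted → over-quota 22%; Cassovia agreement on IX.2: not wholly obtained. → 22%.
Line B: food-processing → IX.4; hydraulic → IX.4.1; as parts → IX.4.1.2. Scheduled 26%. Ferrule agreement on IX.3.1.2: IX.4.1.2 not covered; Ferrule agreement on IX.3: IX.4.1.2 not covered. → 26%.
Line C: food-processing → IX.4; hand-operated → IX.4.3; reconditioned → IX.4.3.1. Scheduled 37%. anti-dumping (Umbrial, IX.4.3): +32%; total 37% + 32% = 69%. → 69%.
Sum: 22% + 26% + 69% = 117%.

117%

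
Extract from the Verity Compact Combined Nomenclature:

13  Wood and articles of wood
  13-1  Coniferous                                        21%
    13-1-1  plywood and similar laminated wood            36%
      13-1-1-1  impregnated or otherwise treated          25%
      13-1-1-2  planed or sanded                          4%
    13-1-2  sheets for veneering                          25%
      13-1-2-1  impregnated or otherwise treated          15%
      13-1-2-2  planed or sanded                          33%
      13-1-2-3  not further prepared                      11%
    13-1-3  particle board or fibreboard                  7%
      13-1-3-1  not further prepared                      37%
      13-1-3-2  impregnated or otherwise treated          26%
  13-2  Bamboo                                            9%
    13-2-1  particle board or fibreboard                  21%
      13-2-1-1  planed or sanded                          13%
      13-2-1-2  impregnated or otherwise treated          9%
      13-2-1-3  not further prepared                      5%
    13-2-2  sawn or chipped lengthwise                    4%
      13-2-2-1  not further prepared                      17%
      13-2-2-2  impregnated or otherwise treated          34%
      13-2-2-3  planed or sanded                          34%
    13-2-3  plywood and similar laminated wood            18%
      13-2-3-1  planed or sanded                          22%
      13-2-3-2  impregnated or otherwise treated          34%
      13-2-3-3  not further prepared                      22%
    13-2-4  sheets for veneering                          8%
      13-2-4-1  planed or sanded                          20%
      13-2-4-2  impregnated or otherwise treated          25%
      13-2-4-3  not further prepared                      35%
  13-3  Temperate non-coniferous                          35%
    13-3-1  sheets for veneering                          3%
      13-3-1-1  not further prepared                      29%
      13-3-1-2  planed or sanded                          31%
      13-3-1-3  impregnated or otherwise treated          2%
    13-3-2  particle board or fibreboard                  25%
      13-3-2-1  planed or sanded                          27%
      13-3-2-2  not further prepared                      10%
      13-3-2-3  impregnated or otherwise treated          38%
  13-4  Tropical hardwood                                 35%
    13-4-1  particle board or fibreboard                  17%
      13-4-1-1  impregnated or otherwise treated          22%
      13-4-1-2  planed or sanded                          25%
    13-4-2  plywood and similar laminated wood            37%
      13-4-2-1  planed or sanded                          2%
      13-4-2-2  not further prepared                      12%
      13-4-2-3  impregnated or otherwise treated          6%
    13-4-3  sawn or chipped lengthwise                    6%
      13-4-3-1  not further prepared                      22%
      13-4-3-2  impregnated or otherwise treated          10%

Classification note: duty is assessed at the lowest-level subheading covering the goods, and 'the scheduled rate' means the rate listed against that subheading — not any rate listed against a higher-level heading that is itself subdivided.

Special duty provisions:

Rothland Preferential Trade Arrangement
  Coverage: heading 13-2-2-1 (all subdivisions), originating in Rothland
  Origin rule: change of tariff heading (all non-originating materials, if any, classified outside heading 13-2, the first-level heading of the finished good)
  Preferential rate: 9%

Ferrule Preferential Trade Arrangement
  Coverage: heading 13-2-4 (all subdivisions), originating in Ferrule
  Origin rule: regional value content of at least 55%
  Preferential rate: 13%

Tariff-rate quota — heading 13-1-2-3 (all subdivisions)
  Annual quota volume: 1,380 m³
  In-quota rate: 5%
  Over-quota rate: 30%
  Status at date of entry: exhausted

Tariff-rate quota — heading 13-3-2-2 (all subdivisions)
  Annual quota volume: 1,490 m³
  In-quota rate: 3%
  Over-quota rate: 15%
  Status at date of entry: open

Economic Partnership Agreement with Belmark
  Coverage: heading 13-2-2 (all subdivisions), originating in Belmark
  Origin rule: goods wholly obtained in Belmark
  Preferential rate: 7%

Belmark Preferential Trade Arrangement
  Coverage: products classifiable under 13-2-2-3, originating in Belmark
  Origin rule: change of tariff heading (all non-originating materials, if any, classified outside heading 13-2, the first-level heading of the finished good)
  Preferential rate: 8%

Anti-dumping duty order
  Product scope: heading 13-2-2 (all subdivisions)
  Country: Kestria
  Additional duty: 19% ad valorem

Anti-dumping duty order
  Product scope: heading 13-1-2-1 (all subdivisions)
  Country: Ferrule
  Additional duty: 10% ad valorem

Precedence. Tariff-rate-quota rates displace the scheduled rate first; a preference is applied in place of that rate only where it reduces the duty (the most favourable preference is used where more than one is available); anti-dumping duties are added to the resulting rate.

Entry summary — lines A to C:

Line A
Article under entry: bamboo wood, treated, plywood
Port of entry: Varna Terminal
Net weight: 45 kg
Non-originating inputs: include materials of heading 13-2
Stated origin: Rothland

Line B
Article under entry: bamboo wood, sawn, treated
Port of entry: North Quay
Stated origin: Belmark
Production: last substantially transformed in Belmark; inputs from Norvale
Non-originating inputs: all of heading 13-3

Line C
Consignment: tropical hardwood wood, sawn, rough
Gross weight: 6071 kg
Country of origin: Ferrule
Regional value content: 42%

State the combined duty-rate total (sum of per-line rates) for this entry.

Line A: bamboo → 13-2; plywood → 13-2-3; treated → 13-2-3-2. Scheduled 34%. Rothland agreement on 13-2-2-1: 13-2-3-2 not covered. → 34%.
Line B: bamboo → 13-2; sawn → 13-2-2; treated → 13-2-2-2. Scheduled 34%. Belmark agreement on 13-2-2: not wholly obtained; Belmark agreement on 13-2-2-3: 13-2-2-2 not covered. → 34%.
Line C: tropical hardwood → 13-4; sawn → 13-4-3; rough → 13-4-3-1. Scheduled 22%. Ferrule agreement on 13-2-4: 13-4-3-1 not covered. → 22%.
Sum: 34% + 34% + 22% = 90%.

90%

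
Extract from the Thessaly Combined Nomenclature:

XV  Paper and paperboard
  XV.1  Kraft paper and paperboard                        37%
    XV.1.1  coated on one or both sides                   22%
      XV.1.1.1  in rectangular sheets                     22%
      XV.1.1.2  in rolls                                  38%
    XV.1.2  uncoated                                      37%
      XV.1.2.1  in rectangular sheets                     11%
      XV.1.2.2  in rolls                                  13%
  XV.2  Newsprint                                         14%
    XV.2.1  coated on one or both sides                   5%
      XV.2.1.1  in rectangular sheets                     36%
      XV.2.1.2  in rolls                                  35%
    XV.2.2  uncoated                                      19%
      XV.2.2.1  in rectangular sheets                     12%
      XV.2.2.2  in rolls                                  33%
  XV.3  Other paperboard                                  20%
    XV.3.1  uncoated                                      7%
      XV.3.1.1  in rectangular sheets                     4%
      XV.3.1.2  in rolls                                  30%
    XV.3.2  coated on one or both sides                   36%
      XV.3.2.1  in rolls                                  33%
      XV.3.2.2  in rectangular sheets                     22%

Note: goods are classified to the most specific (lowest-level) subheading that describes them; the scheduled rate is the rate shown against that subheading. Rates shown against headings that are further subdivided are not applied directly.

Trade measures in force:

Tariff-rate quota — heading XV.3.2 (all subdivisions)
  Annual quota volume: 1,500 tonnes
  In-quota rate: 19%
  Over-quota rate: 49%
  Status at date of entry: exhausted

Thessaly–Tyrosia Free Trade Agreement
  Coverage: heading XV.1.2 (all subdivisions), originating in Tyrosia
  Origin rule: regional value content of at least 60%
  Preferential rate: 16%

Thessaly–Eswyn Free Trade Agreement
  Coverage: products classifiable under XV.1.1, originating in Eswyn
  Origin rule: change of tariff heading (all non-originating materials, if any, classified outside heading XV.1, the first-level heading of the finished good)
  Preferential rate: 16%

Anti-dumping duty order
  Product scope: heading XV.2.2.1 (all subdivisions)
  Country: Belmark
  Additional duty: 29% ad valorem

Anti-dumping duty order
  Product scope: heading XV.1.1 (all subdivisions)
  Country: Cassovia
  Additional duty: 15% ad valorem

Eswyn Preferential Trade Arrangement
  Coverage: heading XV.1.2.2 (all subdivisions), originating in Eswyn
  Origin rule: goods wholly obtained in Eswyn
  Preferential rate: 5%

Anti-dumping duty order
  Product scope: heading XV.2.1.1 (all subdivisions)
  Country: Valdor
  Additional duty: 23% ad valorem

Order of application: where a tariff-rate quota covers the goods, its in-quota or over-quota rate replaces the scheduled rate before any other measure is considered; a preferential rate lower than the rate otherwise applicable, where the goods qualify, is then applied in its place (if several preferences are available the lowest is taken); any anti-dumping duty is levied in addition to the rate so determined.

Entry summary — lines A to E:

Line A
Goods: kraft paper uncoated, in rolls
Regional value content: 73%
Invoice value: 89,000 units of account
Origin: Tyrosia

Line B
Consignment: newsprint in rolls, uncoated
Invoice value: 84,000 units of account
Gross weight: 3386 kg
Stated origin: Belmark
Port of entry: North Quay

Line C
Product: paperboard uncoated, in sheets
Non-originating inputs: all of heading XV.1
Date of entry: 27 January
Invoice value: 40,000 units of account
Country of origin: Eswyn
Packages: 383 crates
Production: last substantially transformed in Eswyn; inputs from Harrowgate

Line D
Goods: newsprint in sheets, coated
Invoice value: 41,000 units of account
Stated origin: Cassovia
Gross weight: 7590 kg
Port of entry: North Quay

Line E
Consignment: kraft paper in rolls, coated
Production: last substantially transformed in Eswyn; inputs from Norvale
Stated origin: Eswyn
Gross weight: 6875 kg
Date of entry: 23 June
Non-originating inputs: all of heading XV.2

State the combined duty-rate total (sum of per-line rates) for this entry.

Line A: kraft paper → XV.1; uncoated → XV.1.2; in rolls → XV.1.2.2. Scheduled 13%. Tyrosia agreement on XV.1.2: RVC ≥ 60% → 16% available; preference 16% not lower than 13% → no reduction. → 13%.
Line B: newsprint → XV.2; uncoated → XV.2.2; in rolls → XV.2.2.2. Scheduled 33%. No special measure applies. → 33%.
Line C: paperboard → XV.3; uncoated → XV.3.1; in sheets → XV.3.1.1. Scheduled 4%. Eswyn agreement on XV.1.1: XV.3.1.1 not covered; Eswyn agreement on XV.1.2.2: XV.3.1.1 not covered. → 4%.
Line D: newsprint → XV.2; coated → XV.2.1; in sheets → XV.2.1.1. Scheduled 36%. No special measure applies. → 36%.
Line E: kraft paper → XV.1; coated → XV.1.1; in rolls → XV.1.1.2. Scheduled 38%. Eswyn agreement on XV.1.1: CTH met → 16% available; Eswyn agreement on XV.1.2.2: XV.1.1.2 not covered; preferential 16%. → 16%.
Sum: 13% + 33% + 4% + 36% + 16% = 102%.

102%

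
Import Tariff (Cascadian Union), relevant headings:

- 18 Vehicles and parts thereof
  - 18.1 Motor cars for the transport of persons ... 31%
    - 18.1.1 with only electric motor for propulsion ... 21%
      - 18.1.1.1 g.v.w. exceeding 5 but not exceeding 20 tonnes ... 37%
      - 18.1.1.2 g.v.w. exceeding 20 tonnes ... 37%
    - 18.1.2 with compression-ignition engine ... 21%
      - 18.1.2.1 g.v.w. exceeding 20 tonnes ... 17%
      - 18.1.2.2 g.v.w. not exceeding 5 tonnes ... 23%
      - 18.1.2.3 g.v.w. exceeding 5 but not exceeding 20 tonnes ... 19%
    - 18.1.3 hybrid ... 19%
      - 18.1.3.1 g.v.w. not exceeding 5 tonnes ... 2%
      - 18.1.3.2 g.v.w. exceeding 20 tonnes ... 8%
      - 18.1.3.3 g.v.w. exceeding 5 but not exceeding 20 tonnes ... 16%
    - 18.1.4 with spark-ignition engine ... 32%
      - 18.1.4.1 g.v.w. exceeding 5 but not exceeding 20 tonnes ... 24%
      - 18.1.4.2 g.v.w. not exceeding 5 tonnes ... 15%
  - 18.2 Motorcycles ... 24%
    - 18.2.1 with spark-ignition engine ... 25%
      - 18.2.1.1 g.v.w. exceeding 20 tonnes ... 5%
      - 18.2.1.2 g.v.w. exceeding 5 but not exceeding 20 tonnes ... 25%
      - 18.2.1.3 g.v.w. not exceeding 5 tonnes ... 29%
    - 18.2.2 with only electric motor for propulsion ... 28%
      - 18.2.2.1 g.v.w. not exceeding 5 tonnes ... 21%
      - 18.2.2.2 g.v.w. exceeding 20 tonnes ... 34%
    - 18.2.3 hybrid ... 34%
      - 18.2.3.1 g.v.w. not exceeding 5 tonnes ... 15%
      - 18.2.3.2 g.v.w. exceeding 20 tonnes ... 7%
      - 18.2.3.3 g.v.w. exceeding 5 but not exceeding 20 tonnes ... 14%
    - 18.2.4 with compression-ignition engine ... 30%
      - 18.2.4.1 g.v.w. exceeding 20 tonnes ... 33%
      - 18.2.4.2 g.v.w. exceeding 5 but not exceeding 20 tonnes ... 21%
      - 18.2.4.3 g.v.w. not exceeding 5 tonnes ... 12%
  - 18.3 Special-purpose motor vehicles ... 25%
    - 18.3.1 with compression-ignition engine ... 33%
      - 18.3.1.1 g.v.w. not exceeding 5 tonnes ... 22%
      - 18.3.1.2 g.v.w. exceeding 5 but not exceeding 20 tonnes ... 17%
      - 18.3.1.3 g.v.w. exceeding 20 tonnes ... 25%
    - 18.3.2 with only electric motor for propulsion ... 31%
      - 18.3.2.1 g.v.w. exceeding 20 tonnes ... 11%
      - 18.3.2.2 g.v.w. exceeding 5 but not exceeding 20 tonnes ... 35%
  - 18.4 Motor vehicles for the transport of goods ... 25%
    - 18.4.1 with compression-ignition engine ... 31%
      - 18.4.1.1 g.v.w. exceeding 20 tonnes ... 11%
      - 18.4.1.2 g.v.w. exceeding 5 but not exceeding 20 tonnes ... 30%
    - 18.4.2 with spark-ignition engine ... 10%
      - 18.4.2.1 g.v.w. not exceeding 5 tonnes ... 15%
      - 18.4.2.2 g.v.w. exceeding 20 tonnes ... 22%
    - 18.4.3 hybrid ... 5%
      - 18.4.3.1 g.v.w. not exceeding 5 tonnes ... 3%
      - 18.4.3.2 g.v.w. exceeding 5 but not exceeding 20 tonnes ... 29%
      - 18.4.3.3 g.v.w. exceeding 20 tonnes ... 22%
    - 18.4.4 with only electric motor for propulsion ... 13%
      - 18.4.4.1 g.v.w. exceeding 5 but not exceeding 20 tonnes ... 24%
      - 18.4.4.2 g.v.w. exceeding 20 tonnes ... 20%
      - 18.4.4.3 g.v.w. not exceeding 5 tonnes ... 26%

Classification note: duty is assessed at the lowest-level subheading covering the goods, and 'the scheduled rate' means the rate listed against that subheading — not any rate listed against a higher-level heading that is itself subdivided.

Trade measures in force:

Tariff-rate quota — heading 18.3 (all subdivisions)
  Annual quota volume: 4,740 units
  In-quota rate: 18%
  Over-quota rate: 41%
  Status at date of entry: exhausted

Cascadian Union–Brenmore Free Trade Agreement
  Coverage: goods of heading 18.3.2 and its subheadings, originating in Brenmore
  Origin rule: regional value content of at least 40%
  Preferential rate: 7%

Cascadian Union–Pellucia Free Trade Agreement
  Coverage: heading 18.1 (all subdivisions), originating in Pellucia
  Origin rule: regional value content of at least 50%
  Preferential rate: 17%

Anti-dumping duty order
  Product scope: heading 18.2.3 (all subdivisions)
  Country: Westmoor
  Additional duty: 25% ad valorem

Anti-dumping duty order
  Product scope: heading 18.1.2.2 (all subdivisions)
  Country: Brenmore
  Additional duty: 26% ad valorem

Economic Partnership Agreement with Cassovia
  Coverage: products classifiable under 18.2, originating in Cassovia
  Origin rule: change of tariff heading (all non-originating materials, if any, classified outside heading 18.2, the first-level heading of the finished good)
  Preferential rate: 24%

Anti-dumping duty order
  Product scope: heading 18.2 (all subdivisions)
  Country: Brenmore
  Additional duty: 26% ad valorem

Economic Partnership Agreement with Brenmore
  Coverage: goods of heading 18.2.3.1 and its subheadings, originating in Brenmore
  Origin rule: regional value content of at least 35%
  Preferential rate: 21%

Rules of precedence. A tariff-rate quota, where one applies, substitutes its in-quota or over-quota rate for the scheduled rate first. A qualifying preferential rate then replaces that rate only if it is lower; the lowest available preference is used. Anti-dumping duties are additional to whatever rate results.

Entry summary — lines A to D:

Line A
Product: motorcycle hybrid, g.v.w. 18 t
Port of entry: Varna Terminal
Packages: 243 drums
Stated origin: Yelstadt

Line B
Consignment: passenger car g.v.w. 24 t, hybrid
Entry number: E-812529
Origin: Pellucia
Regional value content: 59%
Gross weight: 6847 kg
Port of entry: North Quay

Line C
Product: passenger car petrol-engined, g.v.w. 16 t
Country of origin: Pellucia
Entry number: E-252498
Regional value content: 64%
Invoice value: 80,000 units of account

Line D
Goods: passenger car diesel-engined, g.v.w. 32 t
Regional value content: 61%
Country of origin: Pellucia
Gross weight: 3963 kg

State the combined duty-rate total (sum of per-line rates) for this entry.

Line A: motorcycle → 18.2; hybrid → 18.2.3; g.v.w. 18 t → 18.2.3.3. Scheduled 14%. No special measure applies. → 14%.
Line B: passenger car → 18.1; hybrid → 18.1.3; g.v.w. 24 t → 18.1.3.2. Scheduled 8%. Pellucia agreement on 18.1: RVC ≥ 50% → 17% available; preference 17% not lower than 8% → no reduction. → 8%.
Line C: passenger car → 18.1; petrol-engined → 18.1.4; g.v.w. 16 t → 18.1.4.1. Scheduled 24%. Pellucia agreement on 18.1: RVC ≥ 50% → 17% available; preferential 17%. → 17%.
Line D: passenger car → 18.1; diesel-engined → 18.1.2; g.v.w. 32 t → 18.1.2.1. Scheduled 17%. Pellucia agreement on 18.1: RVC ≥ 50% → 17% available; preference 17% not lower than 17% → no reduction. → 17%.
Sum: 14% + 8% + 17% + 17% = 56%.

56%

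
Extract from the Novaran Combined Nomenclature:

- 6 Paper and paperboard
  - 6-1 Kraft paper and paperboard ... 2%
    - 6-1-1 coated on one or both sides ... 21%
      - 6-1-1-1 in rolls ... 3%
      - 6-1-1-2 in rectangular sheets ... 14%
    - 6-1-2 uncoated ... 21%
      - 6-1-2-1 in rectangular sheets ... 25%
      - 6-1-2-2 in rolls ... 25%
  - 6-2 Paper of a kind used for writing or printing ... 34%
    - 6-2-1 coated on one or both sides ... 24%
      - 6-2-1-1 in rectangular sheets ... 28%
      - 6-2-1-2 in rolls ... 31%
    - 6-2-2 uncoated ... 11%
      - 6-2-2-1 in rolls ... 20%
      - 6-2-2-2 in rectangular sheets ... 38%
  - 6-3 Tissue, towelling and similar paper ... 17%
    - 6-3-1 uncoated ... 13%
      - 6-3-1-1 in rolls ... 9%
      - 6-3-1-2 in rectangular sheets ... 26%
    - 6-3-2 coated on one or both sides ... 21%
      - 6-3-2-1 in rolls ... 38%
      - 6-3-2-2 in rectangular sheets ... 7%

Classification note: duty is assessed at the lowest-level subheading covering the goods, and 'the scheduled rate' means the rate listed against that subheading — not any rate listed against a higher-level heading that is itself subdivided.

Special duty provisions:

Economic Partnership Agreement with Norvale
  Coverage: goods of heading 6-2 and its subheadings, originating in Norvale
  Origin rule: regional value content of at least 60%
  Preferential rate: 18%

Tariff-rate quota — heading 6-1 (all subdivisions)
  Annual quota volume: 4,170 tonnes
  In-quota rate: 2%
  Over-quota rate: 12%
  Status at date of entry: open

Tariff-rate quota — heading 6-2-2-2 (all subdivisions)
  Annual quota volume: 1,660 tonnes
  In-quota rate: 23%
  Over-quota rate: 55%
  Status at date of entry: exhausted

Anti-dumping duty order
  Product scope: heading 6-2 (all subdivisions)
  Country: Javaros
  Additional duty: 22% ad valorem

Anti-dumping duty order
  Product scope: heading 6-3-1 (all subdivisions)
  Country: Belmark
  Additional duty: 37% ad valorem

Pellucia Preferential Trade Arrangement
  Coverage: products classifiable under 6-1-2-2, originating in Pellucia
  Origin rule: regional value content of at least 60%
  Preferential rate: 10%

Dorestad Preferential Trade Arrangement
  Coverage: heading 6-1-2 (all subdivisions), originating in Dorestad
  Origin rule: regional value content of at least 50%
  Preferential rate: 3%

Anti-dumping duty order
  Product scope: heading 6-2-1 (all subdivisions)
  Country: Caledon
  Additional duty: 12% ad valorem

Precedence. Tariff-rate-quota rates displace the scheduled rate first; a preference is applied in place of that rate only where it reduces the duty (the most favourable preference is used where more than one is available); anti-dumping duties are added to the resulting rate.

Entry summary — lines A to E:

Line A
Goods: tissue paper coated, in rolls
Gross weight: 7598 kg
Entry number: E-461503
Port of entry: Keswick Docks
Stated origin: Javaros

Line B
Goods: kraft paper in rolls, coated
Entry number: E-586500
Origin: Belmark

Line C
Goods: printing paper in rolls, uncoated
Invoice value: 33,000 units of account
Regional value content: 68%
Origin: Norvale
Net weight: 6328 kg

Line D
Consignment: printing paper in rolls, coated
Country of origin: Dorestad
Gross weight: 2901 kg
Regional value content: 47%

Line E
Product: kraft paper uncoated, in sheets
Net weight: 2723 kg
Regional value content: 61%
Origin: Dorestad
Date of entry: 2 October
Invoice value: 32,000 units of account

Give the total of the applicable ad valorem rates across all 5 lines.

91%

Line A: tissue paper → 6-3; coated → 6-3-2; in rolls → 6-3-2-1. Scheduled 38%. No special measure applies. → 38%.
Line B: kraft paper → 6-1; coated → 6-1-1; in rolls → 6-1-1-1. Scheduled 3%. quota on 6-1 open → in-quota 2%. → 2%.
Line C: printing paper → 6-2; uncoated → 6-2-2; in rolls → 6-2-2-1. Scheduled 20%. Norvale agreement on 6-2: RVC ≥ 60% → 18% available; preferential 18%. → 18%.
Line D: printing paper → 6-2; coated → 6-2-1; in rolls → 6-2-1-2. Scheduled 31%. Dorestad agreement on 6-1-2: 6-2-1-2 not covered. → 31%.
Line E: kraft paper → 6-1; uncoated → 6-1-2; in sheets → 6-1-2-1. Scheduled 25%. quota on 6-1 open → in-quota 2%; Dorestad agreement on 6-1-2: RVC ≥ 50% → 3% available; preference 3% not lower than 2% → no reduction. → 2%.
Sum: 38% + 2% + 18% + 31% + 2% = 91%.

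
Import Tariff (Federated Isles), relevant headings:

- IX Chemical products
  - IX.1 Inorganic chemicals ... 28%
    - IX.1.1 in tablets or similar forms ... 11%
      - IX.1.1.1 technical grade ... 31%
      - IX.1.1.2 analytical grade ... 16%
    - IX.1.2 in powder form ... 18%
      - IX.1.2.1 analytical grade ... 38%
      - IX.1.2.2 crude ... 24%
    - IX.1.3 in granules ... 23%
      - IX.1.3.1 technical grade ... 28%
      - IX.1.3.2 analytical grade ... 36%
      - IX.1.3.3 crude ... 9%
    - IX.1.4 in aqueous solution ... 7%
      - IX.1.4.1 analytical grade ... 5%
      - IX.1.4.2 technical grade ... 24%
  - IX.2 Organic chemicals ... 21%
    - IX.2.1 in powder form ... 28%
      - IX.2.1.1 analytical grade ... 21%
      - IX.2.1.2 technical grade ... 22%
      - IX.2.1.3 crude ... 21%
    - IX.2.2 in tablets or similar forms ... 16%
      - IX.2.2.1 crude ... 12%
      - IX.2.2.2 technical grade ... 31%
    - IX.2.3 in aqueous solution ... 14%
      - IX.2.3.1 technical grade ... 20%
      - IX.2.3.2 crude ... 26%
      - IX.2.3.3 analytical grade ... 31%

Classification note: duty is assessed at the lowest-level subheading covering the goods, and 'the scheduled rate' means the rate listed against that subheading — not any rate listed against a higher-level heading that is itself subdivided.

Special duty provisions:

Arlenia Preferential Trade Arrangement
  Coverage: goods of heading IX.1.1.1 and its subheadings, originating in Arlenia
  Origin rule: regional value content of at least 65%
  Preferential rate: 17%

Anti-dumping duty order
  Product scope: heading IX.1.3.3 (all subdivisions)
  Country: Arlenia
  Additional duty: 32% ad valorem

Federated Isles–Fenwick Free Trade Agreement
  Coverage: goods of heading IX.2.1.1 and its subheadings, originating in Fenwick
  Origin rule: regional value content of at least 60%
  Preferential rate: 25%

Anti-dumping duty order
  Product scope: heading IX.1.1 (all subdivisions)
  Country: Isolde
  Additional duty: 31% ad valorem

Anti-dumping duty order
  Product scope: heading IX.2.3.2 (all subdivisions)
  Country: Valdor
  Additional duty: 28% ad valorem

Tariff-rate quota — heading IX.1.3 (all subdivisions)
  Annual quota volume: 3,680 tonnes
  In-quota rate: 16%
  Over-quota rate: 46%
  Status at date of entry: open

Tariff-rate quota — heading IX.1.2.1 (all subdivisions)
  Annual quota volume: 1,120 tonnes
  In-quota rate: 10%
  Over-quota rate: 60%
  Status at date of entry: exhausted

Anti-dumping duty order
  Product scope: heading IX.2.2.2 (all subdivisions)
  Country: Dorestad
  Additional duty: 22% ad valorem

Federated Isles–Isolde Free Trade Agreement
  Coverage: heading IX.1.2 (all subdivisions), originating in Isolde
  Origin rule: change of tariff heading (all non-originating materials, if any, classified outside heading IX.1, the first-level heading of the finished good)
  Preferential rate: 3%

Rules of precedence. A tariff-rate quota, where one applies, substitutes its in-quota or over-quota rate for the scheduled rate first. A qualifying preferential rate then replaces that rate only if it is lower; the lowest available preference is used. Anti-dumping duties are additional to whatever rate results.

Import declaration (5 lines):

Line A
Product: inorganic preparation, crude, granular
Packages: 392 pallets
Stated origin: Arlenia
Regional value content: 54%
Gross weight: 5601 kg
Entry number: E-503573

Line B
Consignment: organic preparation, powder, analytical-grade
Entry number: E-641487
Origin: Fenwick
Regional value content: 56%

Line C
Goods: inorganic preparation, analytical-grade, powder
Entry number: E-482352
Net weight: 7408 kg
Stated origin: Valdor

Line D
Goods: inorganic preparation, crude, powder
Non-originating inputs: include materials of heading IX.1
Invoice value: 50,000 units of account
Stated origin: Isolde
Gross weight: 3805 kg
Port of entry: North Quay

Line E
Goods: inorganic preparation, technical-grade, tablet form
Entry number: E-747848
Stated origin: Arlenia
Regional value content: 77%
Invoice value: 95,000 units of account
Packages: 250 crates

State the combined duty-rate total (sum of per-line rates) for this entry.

170%

Line A: inorganic → IX.1; granular → IX.1.3; crude → IX.1.3.3. Scheduled 9%. quota on IX.1.3 open → in-quota 16%; Arlenia agreement on IX.1.1.1: IX.1.3.3 not covered; anti-dumping (Arlenia, IX.1.3.3): +32%; total 16% + 32% = 48%. → 48%.
Line B: organic → IX.2; powder → IX.2.1; analytical-grade → IX.2.1.1. Scheduled 21%. Fenwick agreement on IX.2.1.1: RVC < 60%. → 21%.
Line C: inorganic → IX.1; powder → IX.1.2; analytical-grade → IX.1.2.1. Scheduled 38%. quota on IX.1.2.1 exhausted → over-quota 60%. → 60%.
Line D: inorganic → IX.1; powder → IX.1.2; crude → IX.1.2.2. Scheduled 24%. Isolde agreement on IX.1.2: CTH not met. → 24%.
Line E: inorganic → IX.1; tablet form → IX.1.1; technical-grade → IX.1.1.1. Scheduled 31%. Arlenia agreement on IX.1.1.1: RVC ≥ 65% → 17% available; preferential 17%. → 17%.
Sum: 48% + 21% + 60% + 24% + 17% = 170%.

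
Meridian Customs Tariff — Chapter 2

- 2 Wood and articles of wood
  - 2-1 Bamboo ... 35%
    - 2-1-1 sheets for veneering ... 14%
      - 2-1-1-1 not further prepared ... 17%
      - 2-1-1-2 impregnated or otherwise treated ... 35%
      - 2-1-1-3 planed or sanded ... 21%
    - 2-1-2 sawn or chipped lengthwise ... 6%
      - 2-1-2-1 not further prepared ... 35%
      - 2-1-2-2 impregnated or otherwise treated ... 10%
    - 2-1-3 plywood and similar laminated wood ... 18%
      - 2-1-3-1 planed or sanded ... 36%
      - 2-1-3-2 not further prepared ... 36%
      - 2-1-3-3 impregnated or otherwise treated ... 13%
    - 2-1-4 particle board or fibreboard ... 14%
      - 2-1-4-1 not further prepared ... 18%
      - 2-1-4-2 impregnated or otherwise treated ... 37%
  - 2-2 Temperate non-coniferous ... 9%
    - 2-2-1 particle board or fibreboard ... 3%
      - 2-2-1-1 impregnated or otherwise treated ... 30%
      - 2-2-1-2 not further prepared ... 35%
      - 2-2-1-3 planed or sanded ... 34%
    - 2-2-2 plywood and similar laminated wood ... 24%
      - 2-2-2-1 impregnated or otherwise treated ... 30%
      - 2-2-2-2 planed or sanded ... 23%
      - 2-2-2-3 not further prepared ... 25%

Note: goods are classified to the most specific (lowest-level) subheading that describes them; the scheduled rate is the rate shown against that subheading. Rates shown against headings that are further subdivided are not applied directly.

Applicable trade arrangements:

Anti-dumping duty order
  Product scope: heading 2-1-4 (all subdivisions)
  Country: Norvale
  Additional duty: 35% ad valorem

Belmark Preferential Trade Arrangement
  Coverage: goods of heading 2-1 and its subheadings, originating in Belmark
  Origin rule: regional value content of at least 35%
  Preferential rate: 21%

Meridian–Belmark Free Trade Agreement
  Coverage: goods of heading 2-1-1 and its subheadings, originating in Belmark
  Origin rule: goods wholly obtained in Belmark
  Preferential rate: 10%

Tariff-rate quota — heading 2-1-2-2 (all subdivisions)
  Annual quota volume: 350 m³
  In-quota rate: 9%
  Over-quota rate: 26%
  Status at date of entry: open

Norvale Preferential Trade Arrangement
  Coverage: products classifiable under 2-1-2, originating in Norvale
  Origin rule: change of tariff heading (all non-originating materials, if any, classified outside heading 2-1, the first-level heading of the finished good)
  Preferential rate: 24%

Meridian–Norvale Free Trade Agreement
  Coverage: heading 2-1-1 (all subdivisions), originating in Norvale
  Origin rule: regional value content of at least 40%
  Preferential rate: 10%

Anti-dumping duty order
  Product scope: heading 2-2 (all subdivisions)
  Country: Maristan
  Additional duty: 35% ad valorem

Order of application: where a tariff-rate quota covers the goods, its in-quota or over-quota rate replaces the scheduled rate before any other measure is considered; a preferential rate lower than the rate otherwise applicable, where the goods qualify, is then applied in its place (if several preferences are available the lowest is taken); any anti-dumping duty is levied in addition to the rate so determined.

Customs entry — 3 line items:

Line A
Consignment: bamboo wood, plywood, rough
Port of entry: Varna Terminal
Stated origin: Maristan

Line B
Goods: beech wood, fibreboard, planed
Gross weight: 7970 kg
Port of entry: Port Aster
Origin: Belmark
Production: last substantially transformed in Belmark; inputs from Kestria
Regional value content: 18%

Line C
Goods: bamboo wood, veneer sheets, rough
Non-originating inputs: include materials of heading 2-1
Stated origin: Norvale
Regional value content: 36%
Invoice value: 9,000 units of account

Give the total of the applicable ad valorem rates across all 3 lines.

Line A: bamboo → 2-1; plywood → 2-1-3; rough → 2-1-3-2. Scheduled 36%. No special measure applies. → 36%.
Line B: beech → 2-2; fibreboard → 2-2-1; planed → 2-2-1-3. Scheduled 34%. Belmark agreement on 2-1: 2-2-1-3 not covered; Belmark agreement on 2-1-1: 2-2-1-3 not covered. → 34%.
Line C: bamboo → 2-1; veneer sheets → 2-1-1; rough → 2-1-1-1. Scheduled 17%. Norvale agreement on 2-1-2: 2-1-1-1 not covered; Norvale agreement on 2-1-1: RVC < 40%. → 17%.
Sum: 36% + 34% + 17% = 87%.

87%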